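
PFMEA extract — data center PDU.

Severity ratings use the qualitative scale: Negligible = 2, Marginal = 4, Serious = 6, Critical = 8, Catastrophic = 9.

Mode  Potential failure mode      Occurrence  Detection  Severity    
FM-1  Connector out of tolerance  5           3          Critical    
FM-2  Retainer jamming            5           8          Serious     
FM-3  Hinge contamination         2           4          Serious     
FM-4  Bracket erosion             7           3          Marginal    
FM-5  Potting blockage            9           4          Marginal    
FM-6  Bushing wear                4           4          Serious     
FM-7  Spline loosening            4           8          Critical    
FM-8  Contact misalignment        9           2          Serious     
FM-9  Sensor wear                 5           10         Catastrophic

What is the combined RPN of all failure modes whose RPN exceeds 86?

1414

RPN = Severity × Occurrence × Detection:
  FM-1: 8 × 5 × 3 = 120
  FM-2: 6 × 5 × 8 = 240
  FM-3: 6 × 2 × 4 = 48
  FM-4: 4 × 7 × 3 = 84
  FM-5: 4 × 9 × 4 = 144
  FM-6: 6 × 4 × 4 = 96
  FM-7: 8 × 4 × 8 = 256
  FM-8: 6 × 9 × 2 = 108
  FM-9: 9 × 5 × 10 = 450
RPN > 86: FM-1 (120), FM-2 (240), FM-5 (144), FM-6 (96), FM-7 (256), FM-8 (108), FM-9 (450).
Sum: 120 + 240 + 144 + 96 + 256 + 108 + 450 = 1414.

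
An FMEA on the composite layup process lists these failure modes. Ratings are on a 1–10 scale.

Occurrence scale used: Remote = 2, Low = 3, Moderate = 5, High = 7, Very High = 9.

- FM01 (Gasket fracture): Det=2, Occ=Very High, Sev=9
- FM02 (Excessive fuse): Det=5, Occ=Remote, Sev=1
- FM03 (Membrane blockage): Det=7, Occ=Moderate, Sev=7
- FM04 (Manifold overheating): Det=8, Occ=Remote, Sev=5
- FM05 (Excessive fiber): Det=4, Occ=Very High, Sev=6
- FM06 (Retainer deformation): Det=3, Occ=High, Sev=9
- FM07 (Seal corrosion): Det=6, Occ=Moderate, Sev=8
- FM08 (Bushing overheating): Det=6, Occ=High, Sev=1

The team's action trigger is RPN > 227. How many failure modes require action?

RPN = Severity × Occurrence × Detection:
  FM01: 9 × 9 × 2 = 162
  FM02: 1 × 2 × 5 = 10
  FM03: 7 × 5 × 7 = 245
  FM04: 5 × 2 × 8 = 80
  FM05: 6 × 9 × 4 = 216
  FM06: 9 × 7 × 3 = 189
  FM07: 8 × 5 × 6 = 240
  FM08: 1 × 7 × 6 = 42
Modes with RPN > 227: FM03 (245), FM07 (240) → 2.

2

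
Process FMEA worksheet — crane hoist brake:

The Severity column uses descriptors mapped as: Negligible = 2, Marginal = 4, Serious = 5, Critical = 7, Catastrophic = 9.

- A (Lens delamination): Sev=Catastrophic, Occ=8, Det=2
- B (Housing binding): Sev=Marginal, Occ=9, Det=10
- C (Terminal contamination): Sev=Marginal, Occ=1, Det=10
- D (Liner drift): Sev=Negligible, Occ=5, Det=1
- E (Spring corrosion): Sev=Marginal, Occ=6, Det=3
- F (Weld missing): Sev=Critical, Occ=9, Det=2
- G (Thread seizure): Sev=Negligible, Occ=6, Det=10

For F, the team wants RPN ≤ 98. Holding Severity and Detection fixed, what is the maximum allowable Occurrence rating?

F: S=7, O=9, D=2 → current RPN = 126.
Fixed product = 14. Need 14 × O ≤ 98, so O ≤ 98/14 = 7.00.
Maximum integer Occurrence rating = 7 (gives RPN 98; O=8 would give 112 > 98).

7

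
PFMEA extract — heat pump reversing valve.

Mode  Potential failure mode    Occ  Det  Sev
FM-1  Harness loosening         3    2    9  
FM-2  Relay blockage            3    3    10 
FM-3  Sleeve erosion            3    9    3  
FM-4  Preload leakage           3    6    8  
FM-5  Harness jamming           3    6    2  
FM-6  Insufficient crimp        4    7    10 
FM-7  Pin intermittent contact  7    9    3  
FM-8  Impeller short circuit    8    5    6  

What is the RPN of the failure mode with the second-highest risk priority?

240

RPN = Severity × Occurrence × Detection:
  FM-1: 9 × 3 × 2 = 54
  FM-2: 10 × 3 × 3 = 90
  FM-3: 3 × 3 × 9 = 81
  FM-4: 8 × 3 × 6 = 144
  FM-5: 2 × 3 × 6 = 36
  FM-6: 10 × 4 × 7 = 280
  FM-7: 3 × 7 × 9 = 189
  FM-8: 6 × 8 × 5 = 240
Sorted descending: 280, 240, 189, 144, 90, 81, 54, 36.
The second-highest RPN is 240 (FM-8).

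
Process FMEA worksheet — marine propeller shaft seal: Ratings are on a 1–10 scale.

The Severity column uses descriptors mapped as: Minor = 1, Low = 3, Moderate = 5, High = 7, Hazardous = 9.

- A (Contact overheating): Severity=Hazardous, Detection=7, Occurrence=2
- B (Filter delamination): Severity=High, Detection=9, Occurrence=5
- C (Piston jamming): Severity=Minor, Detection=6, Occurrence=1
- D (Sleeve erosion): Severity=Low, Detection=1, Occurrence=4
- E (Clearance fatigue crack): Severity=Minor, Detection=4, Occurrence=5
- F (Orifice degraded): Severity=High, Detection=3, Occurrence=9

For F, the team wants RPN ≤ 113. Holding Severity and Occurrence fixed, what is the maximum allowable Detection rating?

F: S=7, O=9, D=3 → current RPN = 189.
Fixed product = 63. Need 63 × D ≤ 113, so D ≤ 113/63 = 1.79.
Maximum integer Detection rating = 1 (gives RPN 63; D=2 would give 126 > 113).

1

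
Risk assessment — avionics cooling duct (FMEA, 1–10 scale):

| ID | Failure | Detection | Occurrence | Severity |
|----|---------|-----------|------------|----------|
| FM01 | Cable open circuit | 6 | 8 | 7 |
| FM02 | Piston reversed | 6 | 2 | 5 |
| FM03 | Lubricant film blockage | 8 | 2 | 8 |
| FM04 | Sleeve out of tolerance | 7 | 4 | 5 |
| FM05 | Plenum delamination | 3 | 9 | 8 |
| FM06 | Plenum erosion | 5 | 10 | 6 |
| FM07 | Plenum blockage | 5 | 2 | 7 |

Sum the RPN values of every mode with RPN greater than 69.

RPN = Severity × Occurrence × Detection:
  FM01: 7 × 8 × 6 = 336
  FM02: 5 × 2 × 6 = 60
  FM03: 8 × 2 × 8 = 128
  FM04: 5 × 4 × 7 = 140
  FM05: 8 × 9 × 3 = 216
  FM06: 6 × 10 × 5 = 300
  FM07: 7 × 2 × 5 = 70
RPN > 69: FM01 (336), FM03 (128), FM04 (140), FM05 (216), FM06 (300), FM07 (70).
Sum: 336 + 128 + 140 + 216 + 300 + 70 = 1190.

1190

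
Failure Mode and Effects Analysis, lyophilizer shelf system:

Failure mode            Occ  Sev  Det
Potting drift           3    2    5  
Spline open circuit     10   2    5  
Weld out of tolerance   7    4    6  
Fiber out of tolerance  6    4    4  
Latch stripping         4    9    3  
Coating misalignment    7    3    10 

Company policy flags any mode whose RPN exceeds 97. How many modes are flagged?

4

RPN = Severity × Occurrence × Detection:
  Potting drift: 2 × 3 × 5 = 30
  Spline open circuit: 2 × 10 × 5 = 100
  Weld out of tolerance: 4 × 7 × 6 = 168
  Fiber out of tolerance: 4 × 6 × 4 = 96
  Latch stripping: 9 × 4 × 3 = 108
  Coating misalignment: 3 × 7 × 10 = 210
Modes with RPN > 97: Spline open circuit (100), Weld out of tolerance (168), Latch stripping (108), Coating misalignment (210) → 4.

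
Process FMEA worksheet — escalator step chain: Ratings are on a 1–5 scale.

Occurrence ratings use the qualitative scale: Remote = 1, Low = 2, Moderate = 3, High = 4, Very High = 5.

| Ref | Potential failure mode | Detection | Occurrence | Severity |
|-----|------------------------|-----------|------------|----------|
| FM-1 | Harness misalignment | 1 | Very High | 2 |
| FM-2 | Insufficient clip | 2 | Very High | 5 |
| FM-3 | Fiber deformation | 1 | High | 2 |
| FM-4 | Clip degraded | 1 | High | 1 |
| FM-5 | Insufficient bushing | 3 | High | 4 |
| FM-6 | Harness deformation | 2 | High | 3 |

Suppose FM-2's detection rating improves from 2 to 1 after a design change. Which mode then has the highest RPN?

FM-5

RPN = Severity × Occurrence × Detection:
  FM-1: 2 × 5 × 1 = 10
  FM-2: 5 × 5 × 2 = 50
  FM-3: 2 × 4 × 1 = 8
  FM-4: 1 × 4 × 1 = 4
  FM-5: 4 × 4 × 3 = 48
  FM-6: 3 × 4 × 2 = 24
After action: FM-2 → 5 × 5 × 1 = 25.
Revised RPNs: FM-5=48, FM-2=25, FM-6=24, FM-1=10, FM-3=8, FM-4=4.
Highest is now FM-5 (48).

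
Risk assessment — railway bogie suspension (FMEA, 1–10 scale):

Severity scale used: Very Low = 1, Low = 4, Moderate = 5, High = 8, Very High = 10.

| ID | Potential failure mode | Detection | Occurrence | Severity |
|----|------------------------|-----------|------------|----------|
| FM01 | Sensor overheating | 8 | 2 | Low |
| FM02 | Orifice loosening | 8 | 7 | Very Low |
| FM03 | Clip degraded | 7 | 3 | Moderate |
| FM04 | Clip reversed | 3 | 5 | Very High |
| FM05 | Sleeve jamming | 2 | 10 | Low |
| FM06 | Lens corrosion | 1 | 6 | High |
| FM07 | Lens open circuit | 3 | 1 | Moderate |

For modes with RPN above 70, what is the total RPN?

335

RPN = Severity × Occurrence × Detection:
  FM01: 4 × 2 × 8 = 64
  FM02: 1 × 7 × 8 = 56
  FM03: 5 × 3 × 7 = 105
  FM04: 10 × 5 × 3 = 150
  FM05: 4 × 10 × 2 = 80
  FM06: 8 × 6 × 1 = 48
  FM07: 5 × 1 × 3 = 15
RPN > 70: FM03 (105), FM04 (150), FM05 (80).
Sum: 105 + 150 + 80 = 335.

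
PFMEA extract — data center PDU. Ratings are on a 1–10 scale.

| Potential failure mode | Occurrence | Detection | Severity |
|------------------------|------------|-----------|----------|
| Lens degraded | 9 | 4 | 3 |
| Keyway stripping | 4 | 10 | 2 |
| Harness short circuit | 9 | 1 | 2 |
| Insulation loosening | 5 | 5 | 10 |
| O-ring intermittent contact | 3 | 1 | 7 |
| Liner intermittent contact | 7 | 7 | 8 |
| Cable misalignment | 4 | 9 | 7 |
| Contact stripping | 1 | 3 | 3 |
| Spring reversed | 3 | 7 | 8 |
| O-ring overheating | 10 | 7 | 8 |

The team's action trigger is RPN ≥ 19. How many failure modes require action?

8

RPN = Severity × Occurrence × Detection:
  Lens degraded: 3 × 9 × 4 = 108
  Keyway stripping: 2 × 4 × 10 = 80
  Harness short circuit: 2 × 9 × 1 = 18
  Insulation loosening: 10 × 5 × 5 = 250
  O-ring intermittent contact: 7 × 3 × 1 = 21
  Liner intermittent contact: 8 × 7 × 7 = 392
  Cable misalignment: 7 × 4 × 9 = 252
  Contact stripping: 3 × 1 × 3 = 9
  Spring reversed: 8 × 3 × 7 = 168
  O-ring overheating: 8 × 10 × 7 = 560
Modes with RPN ≥ 19: Lens degraded (108), Keyway stripping (80), Insulation loosening (250), O-ring intermittent contact (21), Liner intermittent contact (392), Cable misalignment (252), Spring reversed (168), O-ring overheating (560) → 8.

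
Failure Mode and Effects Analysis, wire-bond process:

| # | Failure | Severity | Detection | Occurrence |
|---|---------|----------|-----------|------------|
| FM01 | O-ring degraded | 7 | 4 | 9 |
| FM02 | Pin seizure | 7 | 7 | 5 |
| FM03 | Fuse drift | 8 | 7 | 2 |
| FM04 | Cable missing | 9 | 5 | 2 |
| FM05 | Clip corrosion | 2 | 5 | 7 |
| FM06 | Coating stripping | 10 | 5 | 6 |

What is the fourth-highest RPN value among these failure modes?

RPN = Severity × Occurrence × Detection:
  FM01: 7 × 9 × 4 = 252
  FM02: 7 × 5 × 7 = 245
  FM03: 8 × 2 × 7 = 112
  FM04: 9 × 2 × 5 = 90
  FM05: 2 × 7 × 5 = 70
  FM06: 10 × 6 × 5 = 300
Sorted descending: 300, 252, 245, 112, 90, 70.
The fourth-highest RPN is 112 (FM03).

112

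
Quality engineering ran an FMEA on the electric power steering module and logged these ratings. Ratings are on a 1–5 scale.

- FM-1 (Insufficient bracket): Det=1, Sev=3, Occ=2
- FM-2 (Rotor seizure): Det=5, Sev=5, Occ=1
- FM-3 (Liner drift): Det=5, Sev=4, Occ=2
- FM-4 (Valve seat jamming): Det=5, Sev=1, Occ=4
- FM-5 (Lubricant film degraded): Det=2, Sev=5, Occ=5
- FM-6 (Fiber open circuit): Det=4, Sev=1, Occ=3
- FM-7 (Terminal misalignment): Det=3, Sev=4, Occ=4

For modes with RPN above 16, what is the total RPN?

RPN = Severity × Occurrence × Detection:
  FM-1: 3 × 2 × 1 = 6
  FM-2: 5 × 1 × 5 = 25
  FM-3: 4 × 2 × 5 = 40
  FM-4: 1 × 4 × 5 = 20
  FM-5: 5 × 5 × 2 = 50
  FM-6: 1 × 3 × 4 = 12
  FM-7: 4 × 4 × 3 = 48
RPN > 16: FM-2 (25), FM-3 (40), FM-4 (20), FM-5 (50), FM-7 (48).
Sum: 25 + 40 + 20 + 50 + 48 = 183.

183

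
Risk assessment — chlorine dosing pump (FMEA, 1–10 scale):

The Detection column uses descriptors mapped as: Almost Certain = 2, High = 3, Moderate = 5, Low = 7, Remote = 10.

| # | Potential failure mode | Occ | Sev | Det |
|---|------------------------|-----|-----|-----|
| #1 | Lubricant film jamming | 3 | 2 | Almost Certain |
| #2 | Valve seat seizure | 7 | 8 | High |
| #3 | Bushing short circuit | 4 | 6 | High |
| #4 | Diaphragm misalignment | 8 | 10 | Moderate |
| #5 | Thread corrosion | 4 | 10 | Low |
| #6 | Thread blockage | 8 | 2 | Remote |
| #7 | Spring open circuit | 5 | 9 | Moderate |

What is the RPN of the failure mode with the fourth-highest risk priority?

168

RPN = Severity × Occurrence × Detection:
  #1: 2 × 3 × 2 = 12
  #2: 8 × 7 × 3 = 168
  #3: 6 × 4 × 3 = 72
  #4: 10 × 8 × 5 = 400
  #5: 10 × 4 × 7 = 280
  #6: 2 × 8 × 10 = 160
  #7: 9 × 5 × 5 = 225
Sorted descending: 400, 280, 225, 168, 160, 72, 12.
The fourth-highest RPN is 168 (#2).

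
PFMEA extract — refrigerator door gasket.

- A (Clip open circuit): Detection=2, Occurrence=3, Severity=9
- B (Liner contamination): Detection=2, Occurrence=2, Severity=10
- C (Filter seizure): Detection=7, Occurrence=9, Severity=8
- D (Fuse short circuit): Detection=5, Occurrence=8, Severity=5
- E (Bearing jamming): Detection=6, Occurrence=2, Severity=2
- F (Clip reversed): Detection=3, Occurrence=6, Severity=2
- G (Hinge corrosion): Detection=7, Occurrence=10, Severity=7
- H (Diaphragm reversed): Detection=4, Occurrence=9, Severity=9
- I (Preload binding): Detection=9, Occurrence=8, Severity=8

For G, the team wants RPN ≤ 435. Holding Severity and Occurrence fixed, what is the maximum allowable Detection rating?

G: S=7, O=10, D=7 → current RPN = 490.
Fixed product = 70. Need 70 × D ≤ 435, so D ≤ 435/70 = 6.21.
Maximum integer Detection rating = 6 (gives RPN 420; D=7 would give 490 > 435).

6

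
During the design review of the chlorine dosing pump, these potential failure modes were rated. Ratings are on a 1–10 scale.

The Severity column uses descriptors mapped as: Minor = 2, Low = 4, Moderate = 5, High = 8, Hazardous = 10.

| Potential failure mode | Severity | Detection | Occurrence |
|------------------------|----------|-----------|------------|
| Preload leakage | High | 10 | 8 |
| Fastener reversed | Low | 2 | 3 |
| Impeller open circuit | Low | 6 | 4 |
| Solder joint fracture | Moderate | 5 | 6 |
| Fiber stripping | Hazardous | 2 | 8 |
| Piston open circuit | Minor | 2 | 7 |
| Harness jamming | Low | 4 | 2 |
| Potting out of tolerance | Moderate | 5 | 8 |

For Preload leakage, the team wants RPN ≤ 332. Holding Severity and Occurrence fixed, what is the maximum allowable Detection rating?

Preload leakage: S=8, O=8, D=10 → current RPN = 640.
Fixed product = 64. Need 64 × D ≤ 332, so D ≤ 332/64 = 5.19.
Maximum integer Detection rating = 5 (gives RPN 320; D=6 would give 384 > 332).

5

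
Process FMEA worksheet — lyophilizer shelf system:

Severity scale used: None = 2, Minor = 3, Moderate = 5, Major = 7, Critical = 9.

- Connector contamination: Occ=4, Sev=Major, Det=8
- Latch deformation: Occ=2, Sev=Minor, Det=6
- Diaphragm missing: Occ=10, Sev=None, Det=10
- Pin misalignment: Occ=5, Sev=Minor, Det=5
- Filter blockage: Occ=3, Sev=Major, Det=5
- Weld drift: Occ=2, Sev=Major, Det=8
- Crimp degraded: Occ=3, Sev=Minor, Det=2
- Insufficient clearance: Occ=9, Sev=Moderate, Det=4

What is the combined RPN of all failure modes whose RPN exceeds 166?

RPN = Severity × Occurrence × Detection:
  Connector contamination: 7 × 4 × 8 = 224
  Latch deformation: 3 × 2 × 6 = 36
  Diaphragm missing: 2 × 10 × 10 = 200
  Pin misalignment: 3 × 5 × 5 = 75
  Filter blockage: 7 × 3 × 5 = 105
  Weld drift: 7 × 2 × 8 = 112
  Crimp degraded: 3 × 3 × 2 = 18
  Insufficient clearance: 5 × 9 × 4 = 180
RPN > 166: Connector contamination (224), Diaphragm missing (200), Insufficient clearance (180).
Sum: 224 + 200 + 180 = 604.

604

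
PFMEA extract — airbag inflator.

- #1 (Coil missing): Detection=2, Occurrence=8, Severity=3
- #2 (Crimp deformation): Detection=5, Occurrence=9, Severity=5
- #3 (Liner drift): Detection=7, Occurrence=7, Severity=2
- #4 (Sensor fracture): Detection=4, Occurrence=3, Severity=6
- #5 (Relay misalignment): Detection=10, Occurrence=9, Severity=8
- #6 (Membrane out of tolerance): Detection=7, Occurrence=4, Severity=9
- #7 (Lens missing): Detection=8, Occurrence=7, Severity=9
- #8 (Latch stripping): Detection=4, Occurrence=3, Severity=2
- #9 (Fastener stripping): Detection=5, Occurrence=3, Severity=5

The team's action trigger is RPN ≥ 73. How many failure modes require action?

RPN = Severity × Occurrence × Detection:
  #1: 3 × 8 × 2 = 48
  #2: 5 × 9 × 5 = 225
  #3: 2 × 7 × 7 = 98
  #4: 6 × 3 × 4 = 72
  #5: 8 × 9 × 10 = 720
  #6: 9 × 4 × 7 = 252
  #7: 9 × 7 × 8 = 504
  #8: 2 × 3 × 4 = 24
  #9: 5 × 3 × 5 = 75
Modes with RPN ≥ 73: #2 (225), #3 (98), #5 (720), #6 (252), #7 (504), #9 (75) → 6.

6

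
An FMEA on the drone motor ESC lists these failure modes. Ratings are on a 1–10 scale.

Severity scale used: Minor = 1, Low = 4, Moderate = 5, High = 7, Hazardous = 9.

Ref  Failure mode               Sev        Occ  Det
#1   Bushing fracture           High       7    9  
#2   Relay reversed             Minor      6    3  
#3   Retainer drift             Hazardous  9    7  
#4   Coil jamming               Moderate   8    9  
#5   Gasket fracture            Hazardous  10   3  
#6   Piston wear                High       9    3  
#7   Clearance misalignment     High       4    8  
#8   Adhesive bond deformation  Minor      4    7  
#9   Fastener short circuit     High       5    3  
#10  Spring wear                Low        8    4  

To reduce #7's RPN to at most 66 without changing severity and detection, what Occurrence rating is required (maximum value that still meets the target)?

#7: S=7, O=4, D=8 → current RPN = 224.
Fixed product = 56. Need 56 × O ≤ 66, so O ≤ 66/56 = 1.18.
Maximum integer Occurrence rating = 1 (gives RPN 56; O=2 would give 112 > 66).

1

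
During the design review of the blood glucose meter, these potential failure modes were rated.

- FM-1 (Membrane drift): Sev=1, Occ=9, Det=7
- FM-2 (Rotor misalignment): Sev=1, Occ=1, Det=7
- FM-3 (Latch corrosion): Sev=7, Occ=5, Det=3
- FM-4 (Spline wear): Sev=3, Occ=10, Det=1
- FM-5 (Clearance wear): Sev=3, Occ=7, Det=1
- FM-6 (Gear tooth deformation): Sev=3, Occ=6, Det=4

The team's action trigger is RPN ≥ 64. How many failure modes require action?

2

RPN = Severity × Occurrence × Detection:
  FM-1: 1 × 9 × 7 = 63
  FM-2: 1 × 1 × 7 = 7
  FM-3: 7 × 5 × 3 = 105
  FM-4: 3 × 10 × 1 = 30
  FM-5: 3 × 7 × 1 = 21
  FM-6: 3 × 6 × 4 = 72
Modes with RPN ≥ 64: FM-3 (105), FM-6 (72) → 2.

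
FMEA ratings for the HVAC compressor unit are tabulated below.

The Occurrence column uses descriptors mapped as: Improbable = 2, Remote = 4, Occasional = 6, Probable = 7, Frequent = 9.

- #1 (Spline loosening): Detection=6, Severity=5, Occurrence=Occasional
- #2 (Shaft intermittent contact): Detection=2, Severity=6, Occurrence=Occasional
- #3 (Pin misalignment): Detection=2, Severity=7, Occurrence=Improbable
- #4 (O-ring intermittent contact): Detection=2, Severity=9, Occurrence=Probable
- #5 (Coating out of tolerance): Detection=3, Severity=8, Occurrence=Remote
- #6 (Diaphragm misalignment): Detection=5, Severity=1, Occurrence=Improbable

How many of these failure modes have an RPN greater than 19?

RPN = Severity × Occurrence × Detection:
  #1: 5 × 6 × 6 = 180
  #2: 6 × 6 × 2 = 72
  #3: 7 × 2 × 2 = 28
  #4: 9 × 7 × 2 = 126
  #5: 8 × 4 × 3 = 96
  #6: 1 × 2 × 5 = 10
Modes with RPN > 19: #1 (180), #2 (72), #3 (28), #4 (126), #5 (96) → 5.

5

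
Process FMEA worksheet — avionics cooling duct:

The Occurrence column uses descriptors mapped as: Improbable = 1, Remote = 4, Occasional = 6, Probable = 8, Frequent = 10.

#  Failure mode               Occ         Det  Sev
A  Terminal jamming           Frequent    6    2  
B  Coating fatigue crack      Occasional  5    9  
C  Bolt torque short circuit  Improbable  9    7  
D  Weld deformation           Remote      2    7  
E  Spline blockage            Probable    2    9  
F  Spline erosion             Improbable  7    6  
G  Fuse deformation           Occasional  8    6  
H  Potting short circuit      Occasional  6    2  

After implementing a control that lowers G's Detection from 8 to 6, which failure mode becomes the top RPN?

RPN = Severity × Occurrence × Detection:
  A: 2 × 10 × 6 = 120
  B: 9 × 6 × 5 = 270
  C: 7 × 1 × 9 = 63
  D: 7 × 4 × 2 = 56
  E: 9 × 8 × 2 = 144
  F: 6 × 1 × 7 = 42
  G: 6 × 6 × 8 = 288
  H: 2 × 6 × 6 = 72
After action: G → 6 × 6 × 6 = 216.
Revised RPNs: B=270, G=216, E=144, A=120, H=72, C=63, D=56, F=42.
Highest is now B (270).

B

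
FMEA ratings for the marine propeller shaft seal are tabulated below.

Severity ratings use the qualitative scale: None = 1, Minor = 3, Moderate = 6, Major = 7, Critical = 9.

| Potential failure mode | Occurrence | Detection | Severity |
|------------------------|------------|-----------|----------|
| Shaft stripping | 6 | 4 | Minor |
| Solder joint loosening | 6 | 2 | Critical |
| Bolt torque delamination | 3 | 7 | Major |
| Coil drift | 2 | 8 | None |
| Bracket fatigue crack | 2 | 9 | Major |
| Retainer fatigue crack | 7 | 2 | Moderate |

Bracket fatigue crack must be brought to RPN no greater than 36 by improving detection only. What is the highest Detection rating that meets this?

Bracket fatigue crack: S=7, O=2, D=9 → current RPN = 126.
Fixed product = 14. Need 14 × D ≤ 36, so D ≤ 36/14 = 2.57.
Maximum integer Detection rating = 2 (gives RPN 28; D=3 would give 42 > 36).

2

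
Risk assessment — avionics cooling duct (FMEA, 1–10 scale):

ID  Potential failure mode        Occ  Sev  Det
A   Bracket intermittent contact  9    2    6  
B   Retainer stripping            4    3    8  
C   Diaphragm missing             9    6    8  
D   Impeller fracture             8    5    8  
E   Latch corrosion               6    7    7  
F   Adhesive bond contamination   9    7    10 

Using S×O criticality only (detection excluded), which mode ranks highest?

Criticality = Severity × Occurrence:
  A: 2 × 9 = 18
  B: 3 × 4 = 12
  C: 6 × 9 = 54
  D: 5 × 8 = 40
  E: 7 × 6 = 42
  F: 7 × 9 = 63
Highest criticality is 63 → F.

F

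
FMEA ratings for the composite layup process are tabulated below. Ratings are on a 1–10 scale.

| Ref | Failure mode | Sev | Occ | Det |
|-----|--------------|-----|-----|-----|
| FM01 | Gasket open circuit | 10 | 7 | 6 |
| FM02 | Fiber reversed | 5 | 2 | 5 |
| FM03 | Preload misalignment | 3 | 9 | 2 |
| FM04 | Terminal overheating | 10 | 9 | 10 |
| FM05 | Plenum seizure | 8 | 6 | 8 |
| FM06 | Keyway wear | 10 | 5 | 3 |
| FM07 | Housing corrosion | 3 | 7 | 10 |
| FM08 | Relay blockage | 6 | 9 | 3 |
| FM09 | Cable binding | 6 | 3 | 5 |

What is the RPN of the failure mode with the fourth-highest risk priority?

RPN = Severity × Occurrence × Detection:
  FM01: 10 × 7 × 6 = 420
  FM02: 5 × 2 × 5 = 50
  FM03: 3 × 9 × 2 = 54
  FM04: 10 × 9 × 10 = 900
  FM05: 8 × 6 × 8 = 384
  FM06: 10 × 5 × 3 = 150
  FM07: 3 × 7 × 10 = 210
  FM08: 6 × 9 × 3 = 162
  FM09: 6 × 3 × 5 = 90
Sorted descending: 900, 420, 384, 210, 162, 150, 90, 54, 50.
The fourth-highest RPN is 210 (FM07).

210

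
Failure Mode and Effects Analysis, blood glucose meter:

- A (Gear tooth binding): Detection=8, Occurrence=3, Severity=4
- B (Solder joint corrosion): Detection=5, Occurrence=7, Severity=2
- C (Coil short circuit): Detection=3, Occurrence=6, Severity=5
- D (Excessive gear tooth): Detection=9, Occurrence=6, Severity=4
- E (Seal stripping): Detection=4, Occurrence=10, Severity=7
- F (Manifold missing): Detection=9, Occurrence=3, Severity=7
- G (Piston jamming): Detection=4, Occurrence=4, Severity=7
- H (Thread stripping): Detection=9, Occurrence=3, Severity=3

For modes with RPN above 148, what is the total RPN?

RPN = Severity × Occurrence × Detection:
  A: 4 × 3 × 8 = 96
  B: 2 × 7 × 5 = 70
  C: 5 × 6 × 3 = 90
  D: 4 × 6 × 9 = 216
  E: 7 × 10 × 4 = 280
  F: 7 × 3 × 9 = 189
  G: 7 × 4 × 4 = 112
  H: 3 × 3 × 9 = 81
RPN > 148: D (216), E (280), F (189).
Sum: 216 + 280 + 189 = 685.

685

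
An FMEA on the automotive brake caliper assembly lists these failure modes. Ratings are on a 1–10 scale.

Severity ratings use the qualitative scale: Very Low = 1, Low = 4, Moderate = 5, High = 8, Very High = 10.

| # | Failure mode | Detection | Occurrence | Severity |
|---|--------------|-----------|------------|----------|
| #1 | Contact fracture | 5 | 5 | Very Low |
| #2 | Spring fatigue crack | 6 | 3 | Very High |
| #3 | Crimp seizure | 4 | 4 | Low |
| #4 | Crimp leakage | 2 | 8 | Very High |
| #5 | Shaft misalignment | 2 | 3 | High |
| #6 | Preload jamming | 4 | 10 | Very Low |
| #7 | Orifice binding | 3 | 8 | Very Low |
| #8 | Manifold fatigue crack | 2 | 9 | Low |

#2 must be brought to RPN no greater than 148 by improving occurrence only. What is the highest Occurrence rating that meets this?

#2: S=10, O=3, D=6 → current RPN = 180.
Fixed product = 60. Need 60 × O ≤ 148, so O ≤ 148/60 = 2.47.
Maximum integer Occurrence rating = 2 (gives RPN 120; O=3 would give 180 > 148).

2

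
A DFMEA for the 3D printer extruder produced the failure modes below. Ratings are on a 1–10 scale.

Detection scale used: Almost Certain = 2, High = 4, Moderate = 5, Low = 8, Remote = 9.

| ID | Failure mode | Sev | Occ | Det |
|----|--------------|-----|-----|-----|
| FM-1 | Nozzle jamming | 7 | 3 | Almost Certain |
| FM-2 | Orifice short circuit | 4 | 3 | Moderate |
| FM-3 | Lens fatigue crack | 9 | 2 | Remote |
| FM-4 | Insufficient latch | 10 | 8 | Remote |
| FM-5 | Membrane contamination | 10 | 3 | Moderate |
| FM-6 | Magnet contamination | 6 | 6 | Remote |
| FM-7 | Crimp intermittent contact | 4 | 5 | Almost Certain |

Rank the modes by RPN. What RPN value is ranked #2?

RPN = Severity × Occurrence × Detection:
  FM-1: 7 × 3 × 2 = 42
  FM-2: 4 × 3 × 5 = 60
  FM-3: 9 × 2 × 9 = 162
  FM-4: 10 × 8 × 9 = 720
  FM-5: 10 × 3 × 5 = 150
  FM-6: 6 × 6 × 9 = 324
  FM-7: 4 × 5 × 2 = 40
Sorted descending: 720, 324, 162, 150, 60, 42, 40.
The second-highest RPN is 324 (FM-6).

324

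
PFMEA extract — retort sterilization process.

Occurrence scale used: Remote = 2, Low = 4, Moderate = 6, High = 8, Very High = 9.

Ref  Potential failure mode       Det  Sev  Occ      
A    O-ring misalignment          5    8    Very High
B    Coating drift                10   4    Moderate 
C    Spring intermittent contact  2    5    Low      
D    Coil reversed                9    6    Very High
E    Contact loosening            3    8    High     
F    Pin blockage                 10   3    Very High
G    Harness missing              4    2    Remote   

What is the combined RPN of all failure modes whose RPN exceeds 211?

1356

RPN = Severity × Occurrence × Detection:
  A: 8 × 9 × 5 = 360
  B: 4 × 6 × 10 = 240
  C: 5 × 4 × 2 = 40
  D: 6 × 9 × 9 = 486
  E: 8 × 8 × 3 = 192
  F: 3 × 9 × 10 = 270
  G: 2 × 2 × 4 = 16
RPN > 211: A (360), B (240), D (486), F (270).
Sum: 360 + 240 + 486 + 270 = 1356.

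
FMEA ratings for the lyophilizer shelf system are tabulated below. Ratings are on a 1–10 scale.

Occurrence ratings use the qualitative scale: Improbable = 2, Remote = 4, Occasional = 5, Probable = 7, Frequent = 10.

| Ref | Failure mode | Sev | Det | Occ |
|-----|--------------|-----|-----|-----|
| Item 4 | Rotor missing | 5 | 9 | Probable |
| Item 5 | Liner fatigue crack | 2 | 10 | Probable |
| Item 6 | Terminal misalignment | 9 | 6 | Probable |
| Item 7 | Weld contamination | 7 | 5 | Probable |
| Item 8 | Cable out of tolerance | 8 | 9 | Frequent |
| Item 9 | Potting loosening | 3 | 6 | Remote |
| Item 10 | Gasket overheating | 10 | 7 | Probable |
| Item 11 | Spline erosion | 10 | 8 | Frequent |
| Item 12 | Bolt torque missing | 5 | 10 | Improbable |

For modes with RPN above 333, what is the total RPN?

RPN = Severity × Occurrence × Detection:
  Item 4: 5 × 7 × 9 = 315
  Item 5: 2 × 7 × 10 = 140
  Item 6: 9 × 7 × 6 = 378
  Item 7: 7 × 7 × 5 = 245
  Item 8: 8 × 10 × 9 = 720
  Item 9: 3 × 4 × 6 = 72
  Item 10: 10 × 7 × 7 = 490
  Item 11: 10 × 10 × 8 = 800
  Item 12: 5 × 2 × 10 = 100
RPN > 333: Item 6 (378), Item 8 (720), Item 10 (490), Item 11 (800).
Sum: 378 + 720 + 490 + 800 = 2388.

2388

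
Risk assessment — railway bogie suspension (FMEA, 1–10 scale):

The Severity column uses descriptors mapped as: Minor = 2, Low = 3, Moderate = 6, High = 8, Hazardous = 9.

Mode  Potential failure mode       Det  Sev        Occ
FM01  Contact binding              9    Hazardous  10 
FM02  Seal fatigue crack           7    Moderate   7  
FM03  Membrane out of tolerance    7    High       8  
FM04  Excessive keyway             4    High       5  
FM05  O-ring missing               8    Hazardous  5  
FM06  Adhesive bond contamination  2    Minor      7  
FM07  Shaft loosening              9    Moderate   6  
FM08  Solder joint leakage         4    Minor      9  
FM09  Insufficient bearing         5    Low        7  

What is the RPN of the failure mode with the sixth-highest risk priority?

160

RPN = Severity × Occurrence × Detection:
  FM01: 9 × 10 × 9 = 810
  FM02: 6 × 7 × 7 = 294
  FM03: 8 × 8 × 7 = 448
  FM04: 8 × 5 × 4 = 160
  FM05: 9 × 5 × 8 = 360
  FM06: 2 × 7 × 2 = 28
  FM07: 6 × 6 × 9 = 324
  FM08: 2 × 9 × 4 = 72
  FM09: 3 × 7 × 5 = 105
Sorted descending: 810, 448, 360, 324, 294, 160, 105, 72, 28.
The sixth-highest RPN is 160 (FM04).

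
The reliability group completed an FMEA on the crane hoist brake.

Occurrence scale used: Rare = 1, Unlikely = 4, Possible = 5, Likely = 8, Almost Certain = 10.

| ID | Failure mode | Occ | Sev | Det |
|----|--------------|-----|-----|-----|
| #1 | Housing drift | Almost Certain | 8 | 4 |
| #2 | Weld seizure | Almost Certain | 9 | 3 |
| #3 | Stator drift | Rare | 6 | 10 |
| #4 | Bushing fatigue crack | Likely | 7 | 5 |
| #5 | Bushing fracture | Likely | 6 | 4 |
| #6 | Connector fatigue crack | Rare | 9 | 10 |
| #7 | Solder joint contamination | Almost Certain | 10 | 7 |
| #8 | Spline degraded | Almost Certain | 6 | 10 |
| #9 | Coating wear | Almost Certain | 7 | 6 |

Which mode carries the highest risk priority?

#7

RPN = Severity × Occurrence × Detection:
  #1: 8 × 10 × 4 = 320
  #2: 9 × 10 × 3 = 270
  #3: 6 × 1 × 10 = 60
  #4: 7 × 8 × 5 = 280
  #5: 6 × 8 × 4 = 192
  #6: 9 × 1 × 10 = 90
  #7: 10 × 10 × 7 = 700
  #8: 6 × 10 × 10 = 600
  #9: 7 × 10 × 6 = 420
Highest RPN is 700 → #7.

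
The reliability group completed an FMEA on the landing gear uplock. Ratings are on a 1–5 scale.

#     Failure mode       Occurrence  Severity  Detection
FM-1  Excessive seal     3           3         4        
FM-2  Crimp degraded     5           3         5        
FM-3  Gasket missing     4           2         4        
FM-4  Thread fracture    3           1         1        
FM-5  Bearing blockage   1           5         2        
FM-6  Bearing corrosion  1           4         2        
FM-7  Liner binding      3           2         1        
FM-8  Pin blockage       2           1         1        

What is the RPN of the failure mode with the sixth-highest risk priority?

RPN = Severity × Occurrence × Detection:
  FM-1: 3 × 3 × 4 = 36
  FM-2: 3 × 5 × 5 = 75
  FM-3: 2 × 4 × 4 = 32
  FM-4: 1 × 3 × 1 = 3
  FM-5: 5 × 1 × 2 = 10
  FM-6: 4 × 1 × 2 = 8
  FM-7: 2 × 3 × 1 = 6
  FM-8: 1 × 2 × 1 = 2
Sorted descending: 75, 36, 32, 10, 8, 6, 3, 2.
The sixth-highest RPN is 6 (FM-7).

6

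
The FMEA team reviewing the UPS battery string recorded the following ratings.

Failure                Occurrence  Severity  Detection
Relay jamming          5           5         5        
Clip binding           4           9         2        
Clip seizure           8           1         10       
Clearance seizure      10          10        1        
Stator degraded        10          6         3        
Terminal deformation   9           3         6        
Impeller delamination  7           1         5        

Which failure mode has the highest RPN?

RPN = Severity × Occurrence × Detection:
  Relay jamming: 5 × 5 × 5 = 125
  Clip binding: 9 × 4 × 2 = 72
  Clip seizure: 1 × 8 × 10 = 80
  Clearance seizure: 10 × 10 × 1 = 100
  Stator degraded: 6 × 10 × 3 = 180
  Terminal deformation: 3 × 9 × 6 = 162
  Impeller delamination: 1 × 7 × 5 = 35
Highest RPN is 180 → Stator degraded.

Stator degraded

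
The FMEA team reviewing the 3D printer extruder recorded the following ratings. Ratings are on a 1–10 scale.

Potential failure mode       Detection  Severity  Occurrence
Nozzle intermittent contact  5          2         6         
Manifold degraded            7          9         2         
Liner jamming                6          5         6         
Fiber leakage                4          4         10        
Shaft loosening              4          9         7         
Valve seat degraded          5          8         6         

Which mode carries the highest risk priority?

Shaft loosening

RPN = Severity × Occurrence × Detection:
  Nozzle intermittent contact: 2 × 6 × 5 = 60
  Manifold degraded: 9 × 2 × 7 = 126
  Liner jamming: 5 × 6 × 6 = 180
  Fiber leakage: 4 × 10 × 4 = 160
  Shaft loosening: 9 × 7 × 4 = 252
  Valve seat degraded: 8 × 6 × 5 = 240
Highest RPN is 252 → Shaft loosening.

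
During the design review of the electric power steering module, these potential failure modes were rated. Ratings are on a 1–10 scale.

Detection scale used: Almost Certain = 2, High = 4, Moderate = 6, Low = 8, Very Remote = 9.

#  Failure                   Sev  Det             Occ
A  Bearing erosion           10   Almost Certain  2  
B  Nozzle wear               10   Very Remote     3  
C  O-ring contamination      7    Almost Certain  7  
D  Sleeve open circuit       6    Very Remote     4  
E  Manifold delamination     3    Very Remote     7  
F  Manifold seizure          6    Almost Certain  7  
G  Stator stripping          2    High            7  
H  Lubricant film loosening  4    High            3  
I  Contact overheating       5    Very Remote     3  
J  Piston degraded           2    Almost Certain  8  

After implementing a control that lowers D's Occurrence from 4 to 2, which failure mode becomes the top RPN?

B

RPN = Severity × Occurrence × Detection:
  A: 10 × 2 × 2 = 40
  B: 10 × 3 × 9 = 270
  C: 7 × 7 × 2 = 98
  D: 6 × 4 × 9 = 216
  E: 3 × 7 × 9 = 189
  F: 6 × 7 × 2 = 84
  G: 2 × 7 × 4 = 56
  H: 4 × 3 × 4 = 48
  I: 5 × 3 × 9 = 135
  J: 2 × 8 × 2 = 32
After action: D → 6 × 2 × 9 = 108.
Revised RPNs: B=270, E=189, I=135, D=108, C=98, F=84, G=56, H=48, A=40, J=32.
Highest is now B (270).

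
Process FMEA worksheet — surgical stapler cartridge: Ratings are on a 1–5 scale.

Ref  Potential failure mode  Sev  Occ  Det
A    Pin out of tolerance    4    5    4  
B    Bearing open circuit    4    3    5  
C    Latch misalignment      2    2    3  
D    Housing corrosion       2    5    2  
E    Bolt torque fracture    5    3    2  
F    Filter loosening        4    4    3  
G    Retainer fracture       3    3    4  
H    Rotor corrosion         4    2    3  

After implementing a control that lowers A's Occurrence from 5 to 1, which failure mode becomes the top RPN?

B

RPN = Severity × Occurrence × Detection:
  A: 4 × 5 × 4 = 80
  B: 4 × 3 × 5 = 60
  C: 2 × 2 × 3 = 12
  D: 2 × 5 × 2 = 20
  E: 5 × 3 × 2 = 30
  F: 4 × 4 × 3 = 48
  G: 3 × 3 × 4 = 36
  H: 4 × 2 × 3 = 24
After action: A → 4 × 1 × 4 = 16.
Revised RPNs: B=60, F=48, G=36, E=30, H=24, D=20, A=16, C=12.
Highest is now B (60).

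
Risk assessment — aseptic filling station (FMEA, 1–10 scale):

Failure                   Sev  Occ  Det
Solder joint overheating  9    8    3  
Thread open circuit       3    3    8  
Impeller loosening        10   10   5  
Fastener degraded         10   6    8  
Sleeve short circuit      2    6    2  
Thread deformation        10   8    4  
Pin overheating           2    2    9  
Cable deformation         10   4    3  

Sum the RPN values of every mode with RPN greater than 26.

RPN = Severity × Occurrence × Detection:
  Solder joint overheating: 9 × 8 × 3 = 216
  Thread open circuit: 3 × 3 × 8 = 72
  Impeller loosening: 10 × 10 × 5 = 500
  Fastener degraded: 10 × 6 × 8 = 480
  Sleeve short circuit: 2 × 6 × 2 = 24
  Thread deformation: 10 × 8 × 4 = 320
  Pin overheating: 2 × 2 × 9 = 36
  Cable deformation: 10 × 4 × 3 = 120
RPN > 26: Solder joint overheating (216), Thread open circuit (72), Impeller loosening (500), Fastener degraded (480), Thread deformation (320), Pin overheating (36), Cable deformation (120).
Sum: 216 + 72 + 500 + 480 + 320 + 36 + 120 = 1744.

1744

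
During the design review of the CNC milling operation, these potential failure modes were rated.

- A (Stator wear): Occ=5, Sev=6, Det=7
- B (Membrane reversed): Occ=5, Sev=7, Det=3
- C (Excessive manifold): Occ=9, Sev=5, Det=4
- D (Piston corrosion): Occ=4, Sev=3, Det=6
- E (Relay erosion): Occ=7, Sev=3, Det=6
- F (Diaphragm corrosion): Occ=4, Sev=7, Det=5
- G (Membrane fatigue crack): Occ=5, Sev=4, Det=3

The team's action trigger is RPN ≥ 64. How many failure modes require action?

RPN = Severity × Occurrence × Detection:
  A: 6 × 5 × 7 = 210
  B: 7 × 5 × 3 = 105
  C: 5 × 9 × 4 = 180
  D: 3 × 4 × 6 = 72
  E: 3 × 7 × 6 = 126
  F: 7 × 4 × 5 = 140
  G: 4 × 5 × 3 = 60
Modes with RPN ≥ 64: A (210), B (105), C (180), D (72), E (126), F (140) → 6.

6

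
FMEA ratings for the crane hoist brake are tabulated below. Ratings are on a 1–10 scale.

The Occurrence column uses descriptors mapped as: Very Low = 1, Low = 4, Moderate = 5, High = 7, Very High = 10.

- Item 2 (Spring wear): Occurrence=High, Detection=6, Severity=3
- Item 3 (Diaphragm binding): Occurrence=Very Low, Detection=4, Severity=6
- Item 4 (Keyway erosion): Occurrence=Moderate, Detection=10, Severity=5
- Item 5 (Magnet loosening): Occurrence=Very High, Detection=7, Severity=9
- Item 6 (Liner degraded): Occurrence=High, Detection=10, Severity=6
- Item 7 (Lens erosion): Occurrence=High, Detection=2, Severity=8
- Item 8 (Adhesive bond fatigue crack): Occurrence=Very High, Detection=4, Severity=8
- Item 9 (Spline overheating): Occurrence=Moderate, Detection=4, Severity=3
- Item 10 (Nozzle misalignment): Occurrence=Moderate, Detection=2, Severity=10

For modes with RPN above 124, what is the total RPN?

RPN = Severity × Occurrence × Detection:
  Item 2: 3 × 7 × 6 = 126
  Item 3: 6 × 1 × 4 = 24
  Item 4: 5 × 5 × 10 = 250
  Item 5: 9 × 10 × 7 = 630
  Item 6: 6 × 7 × 10 = 420
  Item 7: 8 × 7 × 2 = 112
  Item 8: 8 × 10 × 4 = 320
  Item 9: 3 × 5 × 4 = 60
  Item 10: 10 × 5 × 2 = 100
RPN > 124: Item 2 (126), Item 4 (250), Item 5 (630), Item 6 (420), Item 8 (320).
Sum: 126 + 250 + 630 + 420 + 320 = 1746.

1746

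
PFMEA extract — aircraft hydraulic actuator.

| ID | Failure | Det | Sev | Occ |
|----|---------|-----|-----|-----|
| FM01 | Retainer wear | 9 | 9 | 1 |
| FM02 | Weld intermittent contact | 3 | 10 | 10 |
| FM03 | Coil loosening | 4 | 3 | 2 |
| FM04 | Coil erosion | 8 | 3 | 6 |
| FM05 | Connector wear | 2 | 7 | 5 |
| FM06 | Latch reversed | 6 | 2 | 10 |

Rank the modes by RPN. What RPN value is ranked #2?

144

RPN = Severity × Occurrence × Detection:
  FM01: 9 × 1 × 9 = 81
  FM02: 10 × 10 × 3 = 300
  FM03: 3 × 2 × 4 = 24
  FM04: 3 × 6 × 8 = 144
  FM05: 7 × 5 × 2 = 70
  FM06: 2 × 10 × 6 = 120
Sorted descending: 300, 144, 120, 81, 70, 24.
The second-highest RPN is 144 (FM04).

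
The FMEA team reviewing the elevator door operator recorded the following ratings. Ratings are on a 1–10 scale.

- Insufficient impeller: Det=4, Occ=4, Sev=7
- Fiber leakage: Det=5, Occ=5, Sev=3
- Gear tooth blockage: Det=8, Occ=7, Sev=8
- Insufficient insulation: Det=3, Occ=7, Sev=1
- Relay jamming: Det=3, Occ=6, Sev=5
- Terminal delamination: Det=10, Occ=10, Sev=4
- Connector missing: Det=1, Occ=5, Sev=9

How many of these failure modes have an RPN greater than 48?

5

RPN = Severity × Occurrence × Detection:
  Insufficient impeller: 7 × 4 × 4 = 112
  Fiber leakage: 3 × 5 × 5 = 75
  Gear tooth blockage: 8 × 7 × 8 = 448
  Insufficient insulation: 1 × 7 × 3 = 21
  Relay jamming: 5 × 6 × 3 = 90
  Terminal delamination: 4 × 10 × 10 = 400
  Connector missing: 9 × 5 × 1 = 45
Modes with RPN > 48: Insufficient impeller (112), Fiber leakage (75), Gear tooth blockage (448), Relay jamming (90), Terminal delamination (400) → 5.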